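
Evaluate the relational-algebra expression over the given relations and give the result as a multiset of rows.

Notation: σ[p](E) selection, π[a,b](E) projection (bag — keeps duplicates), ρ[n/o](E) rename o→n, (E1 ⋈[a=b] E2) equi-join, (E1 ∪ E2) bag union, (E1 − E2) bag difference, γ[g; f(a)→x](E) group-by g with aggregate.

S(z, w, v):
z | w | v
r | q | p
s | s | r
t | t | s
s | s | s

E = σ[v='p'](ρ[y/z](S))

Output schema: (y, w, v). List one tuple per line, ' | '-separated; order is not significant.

Subexpression sizes:
  S → 4
  ρ[y/z](S) → 4
  σ[v='p'](ρ[y/z](S)) → 1

== RESULT ==
y | w | v
r | q | p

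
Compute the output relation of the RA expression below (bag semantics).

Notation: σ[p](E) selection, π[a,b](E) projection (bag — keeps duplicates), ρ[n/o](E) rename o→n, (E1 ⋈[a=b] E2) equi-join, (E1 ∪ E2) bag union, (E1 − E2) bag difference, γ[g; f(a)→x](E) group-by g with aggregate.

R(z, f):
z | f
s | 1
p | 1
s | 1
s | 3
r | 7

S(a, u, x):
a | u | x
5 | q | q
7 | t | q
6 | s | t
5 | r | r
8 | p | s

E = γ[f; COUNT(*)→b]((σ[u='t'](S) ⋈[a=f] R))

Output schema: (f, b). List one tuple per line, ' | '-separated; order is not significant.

Row counts bottom-up:
  S → 5
  σ[u='t'](S) → 1
  R → 5
  (σ[u='t'](S) ⋈[a=f] R) → 1
  γ[f; COUNT(*)→b]((σ[u='t'](S) ⋈[a=f] R)) → 1

== RESULT ==
f | b
7 | 1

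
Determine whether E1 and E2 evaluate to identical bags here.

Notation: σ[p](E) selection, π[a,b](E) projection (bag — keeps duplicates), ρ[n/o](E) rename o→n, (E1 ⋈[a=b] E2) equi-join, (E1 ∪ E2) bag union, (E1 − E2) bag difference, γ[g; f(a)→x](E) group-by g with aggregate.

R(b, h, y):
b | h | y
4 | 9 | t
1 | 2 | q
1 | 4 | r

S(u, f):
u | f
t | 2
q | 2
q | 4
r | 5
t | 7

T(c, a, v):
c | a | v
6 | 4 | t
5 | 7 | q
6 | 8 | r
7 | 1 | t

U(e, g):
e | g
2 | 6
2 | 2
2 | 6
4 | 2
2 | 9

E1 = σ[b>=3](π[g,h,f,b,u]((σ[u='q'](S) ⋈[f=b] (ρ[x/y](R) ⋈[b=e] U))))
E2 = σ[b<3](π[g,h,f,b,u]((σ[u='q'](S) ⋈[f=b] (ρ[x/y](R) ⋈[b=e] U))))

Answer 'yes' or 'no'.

E1 subexpression sizes:
  S → 5
  σ[u='q'](S) → 2
  R → 3
  ρ[x/y](R) → 3
  U → 5
  (ρ[x/y](R) ⋈[b=e] U) → 1
  (σ[u='q'](S) ⋈[f=b] (ρ[x/y](R) ⋈[b=e] U)) → 1
  π[g,h,f,b,u]((σ[u='q'](S) ⋈[f=b] (ρ[x/y](R) ⋈[b=e] U))) → 1
  σ[b>=3](π[g,h,f,b,u]((σ[u='q'](S) ⋈[f=b] (ρ[x/y](R) ⋈[b=e] U)))) → 1
E2 subexpression sizes:
  S → 5
  σ[u='q'](S) → 2
  R → 3
  ρ[x/y](R) → 3
  U → 5
  (ρ[x/y](R) ⋈[b=e] U) → 1
  (σ[u='q'](S) ⋈[f=b] (ρ[x/y](R) ⋈[b=e] U)) → 1
  π[g,h,f,b,u]((σ[u='q'](S) ⋈[f=b] (ρ[x/y](R) ⋈[b=e] U))) → 1
  σ[b<3](π[g,h,f,b,u]((σ[u='q'](S) ⋈[f=b] (ρ[x/y](R) ⋈[b=e] U)))) → 0

E1 result:
g | h | f | b | u
2 | 9 | 4 | 4 | q
E2 result:
g | h | f | b | u
(0 rows)
Witness: (2, 9, 4, 4, 'q') appears 1× in E1 but 0× in E2.

no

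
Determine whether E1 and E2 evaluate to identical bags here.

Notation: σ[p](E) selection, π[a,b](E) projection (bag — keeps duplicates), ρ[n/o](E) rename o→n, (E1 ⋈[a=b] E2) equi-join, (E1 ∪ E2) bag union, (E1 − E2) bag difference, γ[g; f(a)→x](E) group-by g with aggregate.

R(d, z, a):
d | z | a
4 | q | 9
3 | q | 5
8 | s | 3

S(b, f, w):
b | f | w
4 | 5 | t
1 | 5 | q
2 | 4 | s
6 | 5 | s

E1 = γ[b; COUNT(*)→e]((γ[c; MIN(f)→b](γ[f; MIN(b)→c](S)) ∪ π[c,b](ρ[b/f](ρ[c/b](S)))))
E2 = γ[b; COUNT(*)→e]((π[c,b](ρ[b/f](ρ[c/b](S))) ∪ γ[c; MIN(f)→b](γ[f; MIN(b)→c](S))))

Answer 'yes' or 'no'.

E1 stepwise |·|:
  S → 4
  γ[f; MIN(b)→c](S) → 2
  γ[c; MIN(f)→b](γ[f; MIN(b)→c](S)) → 2
  S → 4
  ρ[c/b](S) → 4
  ρ[b/f](ρ[c/b](S)) → 4
  π[c,b](ρ[b/f](ρ[c/b](S))) → 4
  (γ[c; MIN(f)→b](γ[f; MIN(b)→c](S)) ∪ π[c,b](ρ[b/f](ρ[c/b](S)))) → 6
  γ[b; COUNT(*)→e]((γ[c; MIN(f)→b](γ[f; MIN(b)→c](S)) ∪ π[c,b](ρ[b/f](ρ[c/b](S))))) → 2
E2 stepwise |·|:
  S → 4
  ρ[c/b](S) → 4
  ρ[b/f](ρ[c/b](S)) → 4
  π[c,b](ρ[b/f](ρ[c/b](S))) → 4
  S → 4
  γ[f; MIN(b)→c](S) → 2
  γ[c; MIN(f)→b](γ[f; MIN(b)→c](S)) → 2
  (π[c,b](ρ[b/f](ρ[c/b](S))) ∪ γ[c; MIN(f)→b](γ[f; MIN(b)→c](S))) → 6
  γ[b; COUNT(*)→e]((π[c,b](ρ[b/f](ρ[c/b](S))) ∪ γ[c; MIN(f)→b](γ[f; MIN(b)→c](S)))) → 2

E1 and E2 produce the same multiset:
b | e
4 | 2
5 | 4

yes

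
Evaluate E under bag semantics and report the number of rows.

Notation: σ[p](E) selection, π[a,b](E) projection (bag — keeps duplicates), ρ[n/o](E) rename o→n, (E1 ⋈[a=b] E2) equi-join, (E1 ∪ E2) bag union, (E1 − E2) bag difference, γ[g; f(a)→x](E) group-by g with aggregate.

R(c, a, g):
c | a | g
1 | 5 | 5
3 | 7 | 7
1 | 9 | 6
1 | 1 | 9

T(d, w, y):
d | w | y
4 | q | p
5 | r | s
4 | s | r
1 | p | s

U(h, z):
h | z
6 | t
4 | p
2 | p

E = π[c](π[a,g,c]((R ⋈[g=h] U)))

Per-node cardinality:
  R → 4
  U → 3
  (R ⋈[g=h] U) → 1
  π[a,g,c]((R ⋈[g=h] U)) → 1
  π[c](π[a,g,c]((R ⋈[g=h] U))) → 1

|E| = 1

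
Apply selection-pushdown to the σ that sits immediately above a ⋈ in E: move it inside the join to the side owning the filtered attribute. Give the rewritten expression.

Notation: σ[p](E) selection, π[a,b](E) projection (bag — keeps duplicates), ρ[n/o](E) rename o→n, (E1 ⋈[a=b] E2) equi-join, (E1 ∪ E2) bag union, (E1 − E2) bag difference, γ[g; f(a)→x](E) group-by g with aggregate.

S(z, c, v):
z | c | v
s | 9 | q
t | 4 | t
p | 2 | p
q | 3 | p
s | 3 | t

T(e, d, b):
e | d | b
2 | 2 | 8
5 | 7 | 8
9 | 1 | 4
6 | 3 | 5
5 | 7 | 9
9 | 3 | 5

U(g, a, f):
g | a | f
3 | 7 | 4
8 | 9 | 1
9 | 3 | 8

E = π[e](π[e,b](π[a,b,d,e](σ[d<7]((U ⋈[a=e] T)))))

σ filters on d, owned by the right side.
E' = π[e](π[e,b](π[a,b,d,e]((U ⋈[a=e] σ[d<7](T)))))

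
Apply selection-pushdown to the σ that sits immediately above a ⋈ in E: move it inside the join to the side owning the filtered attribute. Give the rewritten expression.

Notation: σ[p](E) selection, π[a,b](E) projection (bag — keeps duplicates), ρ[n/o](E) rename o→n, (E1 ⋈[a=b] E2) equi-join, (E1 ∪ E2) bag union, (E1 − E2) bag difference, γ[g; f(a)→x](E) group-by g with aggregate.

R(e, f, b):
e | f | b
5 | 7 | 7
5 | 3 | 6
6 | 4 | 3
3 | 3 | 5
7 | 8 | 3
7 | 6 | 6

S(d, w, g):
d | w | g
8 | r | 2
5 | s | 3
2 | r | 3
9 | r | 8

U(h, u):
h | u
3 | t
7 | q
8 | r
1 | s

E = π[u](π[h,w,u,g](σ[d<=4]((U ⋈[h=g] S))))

σ filters on d, owned by the right side.
E' = π[u](π[h,w,u,g]((U ⋈[h=g] σ[d<=4](S))))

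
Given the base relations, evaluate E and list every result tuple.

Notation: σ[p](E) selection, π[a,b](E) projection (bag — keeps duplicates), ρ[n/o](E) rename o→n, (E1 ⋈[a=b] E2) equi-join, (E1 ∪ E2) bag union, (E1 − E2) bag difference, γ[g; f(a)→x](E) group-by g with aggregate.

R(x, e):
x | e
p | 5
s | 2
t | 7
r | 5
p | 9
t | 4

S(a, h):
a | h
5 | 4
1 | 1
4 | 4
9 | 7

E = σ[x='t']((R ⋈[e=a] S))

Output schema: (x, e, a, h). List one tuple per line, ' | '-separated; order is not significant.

Per-node cardinality:
  R → 6
  S → 4
  (R ⋈[e=a] S) → 4
  σ[x='t']((R ⋈[e=a] S)) → 1

== RESULT ==
x | e | a | h
t | 4 | 4 | 4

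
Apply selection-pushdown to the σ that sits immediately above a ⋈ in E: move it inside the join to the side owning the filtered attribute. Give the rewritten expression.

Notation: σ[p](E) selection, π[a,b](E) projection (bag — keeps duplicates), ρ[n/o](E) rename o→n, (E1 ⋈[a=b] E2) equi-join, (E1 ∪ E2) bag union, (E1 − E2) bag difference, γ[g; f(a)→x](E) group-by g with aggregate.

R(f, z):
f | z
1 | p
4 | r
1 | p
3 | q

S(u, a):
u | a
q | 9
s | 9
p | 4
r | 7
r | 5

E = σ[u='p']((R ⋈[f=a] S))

σ filters on u, owned by the right side.
E' = (R ⋈[f=a] σ[u='p'](S))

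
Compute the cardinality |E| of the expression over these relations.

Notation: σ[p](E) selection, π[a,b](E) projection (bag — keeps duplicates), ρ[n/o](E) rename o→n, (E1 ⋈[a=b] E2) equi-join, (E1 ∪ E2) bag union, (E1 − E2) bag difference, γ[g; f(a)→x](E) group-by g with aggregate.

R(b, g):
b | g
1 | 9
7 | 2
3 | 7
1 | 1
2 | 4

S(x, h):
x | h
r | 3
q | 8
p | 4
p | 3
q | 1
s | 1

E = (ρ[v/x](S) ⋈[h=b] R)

Per-node cardinality:
  S → 6
  ρ[v/x](S) → 6
  R → 5
  (ρ[v/x](S) ⋈[h=b] R) → 6

|E| = 6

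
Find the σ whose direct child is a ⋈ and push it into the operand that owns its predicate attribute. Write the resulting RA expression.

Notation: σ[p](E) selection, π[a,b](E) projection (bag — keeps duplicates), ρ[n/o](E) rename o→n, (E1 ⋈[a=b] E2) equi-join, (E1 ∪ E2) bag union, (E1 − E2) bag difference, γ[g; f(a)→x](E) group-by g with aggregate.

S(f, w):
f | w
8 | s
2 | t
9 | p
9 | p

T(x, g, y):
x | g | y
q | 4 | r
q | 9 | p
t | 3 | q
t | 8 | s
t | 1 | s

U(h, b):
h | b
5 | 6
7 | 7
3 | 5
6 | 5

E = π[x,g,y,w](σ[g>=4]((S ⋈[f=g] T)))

σ filters on g, owned by the right side.
E' = π[x,g,y,w]((S ⋈[f=g] σ[g>=4](T)))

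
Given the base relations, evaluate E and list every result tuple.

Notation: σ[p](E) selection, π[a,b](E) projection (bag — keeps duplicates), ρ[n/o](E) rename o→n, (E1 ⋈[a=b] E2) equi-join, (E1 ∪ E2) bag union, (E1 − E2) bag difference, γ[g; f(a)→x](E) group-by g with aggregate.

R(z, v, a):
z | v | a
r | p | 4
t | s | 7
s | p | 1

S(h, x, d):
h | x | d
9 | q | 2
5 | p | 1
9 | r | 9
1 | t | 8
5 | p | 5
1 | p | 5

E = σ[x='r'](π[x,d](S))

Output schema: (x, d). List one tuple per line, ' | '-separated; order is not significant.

Subexpression sizes:
  S → 6
  π[x,d](S) → 6
  σ[x='r'](π[x,d](S)) → 1

== RESULT ==
x | d
r | 9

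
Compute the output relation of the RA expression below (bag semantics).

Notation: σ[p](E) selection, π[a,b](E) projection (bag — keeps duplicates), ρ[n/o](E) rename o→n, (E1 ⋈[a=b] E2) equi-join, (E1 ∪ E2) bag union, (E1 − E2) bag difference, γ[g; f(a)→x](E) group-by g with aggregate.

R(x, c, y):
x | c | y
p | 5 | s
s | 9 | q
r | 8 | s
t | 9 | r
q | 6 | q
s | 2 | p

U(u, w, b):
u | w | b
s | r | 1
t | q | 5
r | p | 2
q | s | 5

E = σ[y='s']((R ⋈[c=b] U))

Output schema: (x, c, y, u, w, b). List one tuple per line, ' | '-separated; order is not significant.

Row counts bottom-up:
  R → 6
  U → 4
  (R ⋈[c=b] U) → 3
  σ[y='s']((R ⋈[c=b] U)) → 2

== RESULT ==
x | c | y | u | w | b
p | 5 | s | q | s | 5
p | 5 | s | t | q | 5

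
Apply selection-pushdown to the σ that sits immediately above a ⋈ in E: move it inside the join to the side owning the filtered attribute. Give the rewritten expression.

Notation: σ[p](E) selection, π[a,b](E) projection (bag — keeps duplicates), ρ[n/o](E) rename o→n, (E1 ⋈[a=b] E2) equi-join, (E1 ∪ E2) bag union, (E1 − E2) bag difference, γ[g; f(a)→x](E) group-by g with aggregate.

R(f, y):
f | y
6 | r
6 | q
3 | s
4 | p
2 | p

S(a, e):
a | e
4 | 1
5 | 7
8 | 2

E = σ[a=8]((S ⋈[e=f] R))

σ filters on a, owned by the left side.
E' = (σ[a=8](S) ⋈[e=f] R)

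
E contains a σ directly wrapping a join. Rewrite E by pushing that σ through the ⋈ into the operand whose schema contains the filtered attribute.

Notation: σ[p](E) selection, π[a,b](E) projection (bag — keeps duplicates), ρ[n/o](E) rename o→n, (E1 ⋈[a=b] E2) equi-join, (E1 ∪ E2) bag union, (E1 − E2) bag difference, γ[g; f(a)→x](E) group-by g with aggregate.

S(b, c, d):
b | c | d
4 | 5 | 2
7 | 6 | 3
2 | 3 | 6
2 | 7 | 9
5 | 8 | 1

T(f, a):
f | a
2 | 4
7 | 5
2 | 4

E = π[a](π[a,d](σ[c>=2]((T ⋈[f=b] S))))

σ filters on c, owned by the right side.
E' = π[a](π[a,d]((T ⋈[f=b] σ[c>=2](S))))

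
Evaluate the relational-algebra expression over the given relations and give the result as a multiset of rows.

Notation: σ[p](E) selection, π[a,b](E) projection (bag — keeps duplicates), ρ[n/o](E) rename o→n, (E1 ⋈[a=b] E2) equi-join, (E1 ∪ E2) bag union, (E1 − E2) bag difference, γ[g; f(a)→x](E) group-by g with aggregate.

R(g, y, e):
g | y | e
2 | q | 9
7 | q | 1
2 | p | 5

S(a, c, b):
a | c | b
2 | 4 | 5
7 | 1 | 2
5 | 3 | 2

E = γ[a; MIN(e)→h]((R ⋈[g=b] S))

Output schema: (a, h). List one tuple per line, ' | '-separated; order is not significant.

Per-node cardinality:
  R → 3
  S → 3
  (R ⋈[g=b] S) → 4
  γ[a; MIN(e)→h]((R ⋈[g=b] S)) → 2

== RESULT ==
a | h
5 | 5
7 | 5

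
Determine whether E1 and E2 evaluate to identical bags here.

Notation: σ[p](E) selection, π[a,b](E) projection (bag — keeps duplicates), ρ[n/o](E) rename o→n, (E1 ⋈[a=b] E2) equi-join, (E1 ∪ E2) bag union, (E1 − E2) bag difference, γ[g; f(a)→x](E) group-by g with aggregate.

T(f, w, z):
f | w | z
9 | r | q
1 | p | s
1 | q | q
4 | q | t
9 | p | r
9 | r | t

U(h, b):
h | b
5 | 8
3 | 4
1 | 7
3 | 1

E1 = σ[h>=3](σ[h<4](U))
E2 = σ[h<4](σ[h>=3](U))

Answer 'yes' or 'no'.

E1 row counts bottom-up:
  U → 4
  σ[h<4](U) → 3
  σ[h>=3](σ[h<4](U)) → 2
E2 row counts bottom-up:
  U → 4
  σ[h>=3](U) → 3
  σ[h<4](σ[h>=3](U)) → 2

E1 and E2 produce the same multiset:
h | b
3 | 1
3 | 4

yes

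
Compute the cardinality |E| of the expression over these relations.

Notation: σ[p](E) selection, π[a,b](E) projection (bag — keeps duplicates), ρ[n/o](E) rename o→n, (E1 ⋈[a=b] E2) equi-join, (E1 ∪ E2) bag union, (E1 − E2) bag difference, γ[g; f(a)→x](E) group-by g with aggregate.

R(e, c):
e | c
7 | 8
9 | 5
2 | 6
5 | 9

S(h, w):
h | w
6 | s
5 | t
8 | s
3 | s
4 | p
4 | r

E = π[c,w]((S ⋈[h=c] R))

Subexpression sizes:
  S → 6
  R → 4
  (S ⋈[h=c] R) → 3
  π[c,w]((S ⋈[h=c] R)) → 3

|E| = 3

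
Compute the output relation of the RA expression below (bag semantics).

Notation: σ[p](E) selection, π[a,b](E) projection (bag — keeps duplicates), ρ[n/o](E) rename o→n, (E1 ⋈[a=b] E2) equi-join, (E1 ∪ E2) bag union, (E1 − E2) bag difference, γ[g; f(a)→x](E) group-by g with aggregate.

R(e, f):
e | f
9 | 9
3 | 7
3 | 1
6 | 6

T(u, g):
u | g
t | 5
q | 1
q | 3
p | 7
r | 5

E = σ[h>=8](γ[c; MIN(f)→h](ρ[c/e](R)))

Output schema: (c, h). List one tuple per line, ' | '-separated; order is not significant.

Per-node cardinality:
  R → 4
  ρ[c/e](R) → 4
  γ[c; MIN(f)→h](ρ[c/e](R)) → 3
  σ[h>=8](γ[c; MIN(f)→h](ρ[c/e](R))) → 1

== RESULT ==
c | h
9 | 9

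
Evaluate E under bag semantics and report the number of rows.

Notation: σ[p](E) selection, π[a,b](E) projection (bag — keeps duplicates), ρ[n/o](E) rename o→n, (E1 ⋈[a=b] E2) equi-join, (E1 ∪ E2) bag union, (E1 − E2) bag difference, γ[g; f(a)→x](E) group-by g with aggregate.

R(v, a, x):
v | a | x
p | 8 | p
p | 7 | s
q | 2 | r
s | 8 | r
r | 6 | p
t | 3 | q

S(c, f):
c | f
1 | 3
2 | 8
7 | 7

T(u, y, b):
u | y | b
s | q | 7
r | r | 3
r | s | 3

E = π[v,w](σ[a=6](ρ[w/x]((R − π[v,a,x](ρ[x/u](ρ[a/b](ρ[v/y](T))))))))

Row counts bottom-up:
  R → 6
  T → 3
  ρ[v/y](T) → 3
  ρ[a/b](ρ[v/y](T)) → 3
  ρ[x/u](ρ[a/b](ρ[v/y](T))) → 3
  π[v,a,x](ρ[x/u](ρ[a/b](ρ[v/y](T)))) → 3
  (R − π[v,a,x](ρ[x/u](ρ[a/b](ρ[v/y](T))))) → 6
  ρ[w/x]((R − π[v,a,x](ρ[x/u](ρ[a/b](ρ[v/y](T)))))) → 6
  σ[a=6](ρ[w/x]((R − π[v,a,x](ρ[x/u](ρ[a/b](ρ[v/y](T))))))) → 1
  π[v,w](σ[a=6](ρ[w/x]((R − π[v,a,x](ρ[x/u](ρ[a/b](ρ[v/y](T)))))))) → 1

|E| = 1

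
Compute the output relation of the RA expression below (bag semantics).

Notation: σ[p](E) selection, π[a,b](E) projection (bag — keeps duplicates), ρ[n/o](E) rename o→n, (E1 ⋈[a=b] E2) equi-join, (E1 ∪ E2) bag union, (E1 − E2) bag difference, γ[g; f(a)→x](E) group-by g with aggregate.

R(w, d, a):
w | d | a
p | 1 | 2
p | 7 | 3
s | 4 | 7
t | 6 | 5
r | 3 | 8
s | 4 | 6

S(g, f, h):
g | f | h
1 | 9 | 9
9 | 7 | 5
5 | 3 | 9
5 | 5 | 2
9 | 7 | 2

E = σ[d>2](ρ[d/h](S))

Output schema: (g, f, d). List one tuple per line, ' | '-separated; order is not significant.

Stepwise |·|:
  S → 5
  ρ[d/h](S) → 5
  σ[d>2](ρ[d/h](S)) → 3

== RESULT ==
g | f | d
1 | 9 | 9
5 | 3 | 9
9 | 7 | 5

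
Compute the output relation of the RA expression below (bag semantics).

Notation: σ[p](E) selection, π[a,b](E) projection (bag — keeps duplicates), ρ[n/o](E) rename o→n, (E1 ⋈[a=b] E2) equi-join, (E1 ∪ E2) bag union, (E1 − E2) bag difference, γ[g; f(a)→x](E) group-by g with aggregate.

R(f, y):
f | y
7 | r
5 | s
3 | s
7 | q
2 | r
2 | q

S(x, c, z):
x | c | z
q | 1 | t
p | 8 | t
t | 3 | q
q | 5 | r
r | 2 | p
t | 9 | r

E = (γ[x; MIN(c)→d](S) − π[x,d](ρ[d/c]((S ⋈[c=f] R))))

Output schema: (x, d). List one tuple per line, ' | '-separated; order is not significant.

Subexpression sizes:
  S → 6
  γ[x; MIN(c)→d](S) → 4
  S → 6
  R → 6
  (S ⋈[c=f] R) → 4
  ρ[d/c]((S ⋈[c=f] R)) → 4
  π[x,d](ρ[d/c]((S ⋈[c=f] R))) → 4
  (γ[x; MIN(c)→d](S) − π[x,d](ρ[d/c]((S ⋈[c=f] R)))) → 2

== RESULT ==
x | d
p | 8
q | 1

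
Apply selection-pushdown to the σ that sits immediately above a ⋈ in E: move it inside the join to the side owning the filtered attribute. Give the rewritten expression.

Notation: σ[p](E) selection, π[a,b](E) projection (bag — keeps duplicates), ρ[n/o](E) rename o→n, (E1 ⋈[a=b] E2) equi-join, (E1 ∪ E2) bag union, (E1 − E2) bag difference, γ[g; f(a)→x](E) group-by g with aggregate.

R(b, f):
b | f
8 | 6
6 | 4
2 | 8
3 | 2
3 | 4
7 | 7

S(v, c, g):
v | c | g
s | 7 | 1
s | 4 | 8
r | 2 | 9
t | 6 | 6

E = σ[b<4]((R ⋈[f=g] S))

σ filters on b, owned by the left side.
E' = (σ[b<4](R) ⋈[f=g] S)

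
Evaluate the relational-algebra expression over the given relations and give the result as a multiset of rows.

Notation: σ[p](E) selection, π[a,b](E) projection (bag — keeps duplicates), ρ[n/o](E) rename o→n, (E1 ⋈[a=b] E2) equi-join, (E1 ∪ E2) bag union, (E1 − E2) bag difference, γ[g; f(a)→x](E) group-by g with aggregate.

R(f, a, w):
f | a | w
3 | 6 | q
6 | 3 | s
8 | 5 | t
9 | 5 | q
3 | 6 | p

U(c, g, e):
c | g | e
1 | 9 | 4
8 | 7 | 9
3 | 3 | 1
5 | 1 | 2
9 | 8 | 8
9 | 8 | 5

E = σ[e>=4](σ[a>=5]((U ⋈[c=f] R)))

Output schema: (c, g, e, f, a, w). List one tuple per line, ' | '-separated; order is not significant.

Stepwise |·|:
  U → 6
  R → 5
  (U ⋈[c=f] R) → 5
  σ[a>=5]((U ⋈[c=f] R)) → 5
  σ[e>=4](σ[a>=5]((U ⋈[c=f] R))) → 3

== RESULT ==
c | g | e | f | a | w
8 | 7 | 9 | 8 | 5 | t
9 | 8 | 5 | 9 | 5 | q
9 | 8 | 8 | 9 | 5 | q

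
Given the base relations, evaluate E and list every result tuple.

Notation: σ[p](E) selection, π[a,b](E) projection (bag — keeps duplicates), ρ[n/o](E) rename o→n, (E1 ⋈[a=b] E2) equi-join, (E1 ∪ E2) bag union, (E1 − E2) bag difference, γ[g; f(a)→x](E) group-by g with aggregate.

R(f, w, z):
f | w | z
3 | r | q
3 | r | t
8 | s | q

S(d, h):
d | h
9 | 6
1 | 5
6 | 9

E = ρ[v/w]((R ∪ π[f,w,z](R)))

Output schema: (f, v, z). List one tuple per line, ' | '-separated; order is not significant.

Row counts bottom-up:
  R → 3
  R → 3
  π[f,w,z](R) → 3
  (R ∪ π[f,w,z](R)) → 6
  ρ[v/w]((R ∪ π[f,w,z](R))) → 6

== RESULT ==
f | v | z
3 | r | q
3 | r | q
3 | r | t
3 | r | t
8 | s | q
8 | s | q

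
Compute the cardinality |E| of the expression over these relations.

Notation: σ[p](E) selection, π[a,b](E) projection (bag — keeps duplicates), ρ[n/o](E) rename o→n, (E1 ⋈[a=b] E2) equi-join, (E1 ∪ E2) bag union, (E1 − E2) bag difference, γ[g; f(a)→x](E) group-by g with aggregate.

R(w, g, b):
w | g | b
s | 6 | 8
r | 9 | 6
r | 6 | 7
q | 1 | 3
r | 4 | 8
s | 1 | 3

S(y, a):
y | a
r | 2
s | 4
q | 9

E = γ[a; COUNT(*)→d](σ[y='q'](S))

Stepwise |·|:
  S → 3
  σ[y='q'](S) → 1
  γ[a; COUNT(*)→d](σ[y='q'](S)) → 1

|E| = 1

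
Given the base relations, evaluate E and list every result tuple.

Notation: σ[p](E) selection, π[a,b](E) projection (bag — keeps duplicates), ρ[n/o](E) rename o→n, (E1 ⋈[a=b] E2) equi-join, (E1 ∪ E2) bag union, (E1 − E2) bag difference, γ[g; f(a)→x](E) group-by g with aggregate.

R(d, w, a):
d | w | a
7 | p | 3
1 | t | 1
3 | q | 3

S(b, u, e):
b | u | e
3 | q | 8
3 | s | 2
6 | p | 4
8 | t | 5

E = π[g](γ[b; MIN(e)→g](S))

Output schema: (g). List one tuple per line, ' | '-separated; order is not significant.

Per-node cardinality:
  S → 4
  γ[b; MIN(e)→g](S) → 3
  π[g](γ[b; MIN(e)→g](S)) → 3

== RESULT ==
g
2
4
5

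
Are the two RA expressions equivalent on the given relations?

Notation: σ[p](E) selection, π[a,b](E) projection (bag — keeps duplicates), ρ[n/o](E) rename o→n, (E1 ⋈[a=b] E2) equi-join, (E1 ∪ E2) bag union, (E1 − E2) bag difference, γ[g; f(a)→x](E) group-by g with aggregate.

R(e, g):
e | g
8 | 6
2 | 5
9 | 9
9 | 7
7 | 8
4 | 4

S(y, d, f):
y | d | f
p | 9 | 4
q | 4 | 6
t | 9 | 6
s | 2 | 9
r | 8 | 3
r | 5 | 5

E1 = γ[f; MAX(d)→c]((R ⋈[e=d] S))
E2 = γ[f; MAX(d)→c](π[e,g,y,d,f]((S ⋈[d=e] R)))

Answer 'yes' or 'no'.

E1 subexpression sizes:
  R → 6
  S → 6
  (R ⋈[e=d] S) → 7
  γ[f; MAX(d)→c]((R ⋈[e=d] S)) → 4
E2 subexpression sizes:
  S → 6
  R → 6
  (S ⋈[d=e] R) → 7
  π[e,g,y,d,f]((S ⋈[d=e] R)) → 7
  γ[f; MAX(d)→c](π[e,g,y,d,f]((S ⋈[d=e] R))) → 4

E1 and E2 produce the same multiset:
f | c
3 | 8
4 | 9
6 | 9
9 | 2

yes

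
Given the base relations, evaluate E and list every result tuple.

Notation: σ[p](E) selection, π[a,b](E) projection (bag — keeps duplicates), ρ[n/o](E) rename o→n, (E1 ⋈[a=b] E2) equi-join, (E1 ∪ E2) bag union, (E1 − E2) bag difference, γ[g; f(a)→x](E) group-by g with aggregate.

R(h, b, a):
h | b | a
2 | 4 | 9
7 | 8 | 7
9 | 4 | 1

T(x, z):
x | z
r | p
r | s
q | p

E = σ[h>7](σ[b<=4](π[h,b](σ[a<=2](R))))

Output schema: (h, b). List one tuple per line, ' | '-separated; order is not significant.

Subexpression sizes:
  R → 3
  σ[a<=2](R) → 1
  π[h,b](σ[a<=2](R)) → 1
  σ[b<=4](π[h,b](σ[a<=2](R))) → 1
  σ[h>7](σ[b<=4](π[h,b](σ[a<=2](R)))) → 1

== RESULT ==
h | b
9 | 4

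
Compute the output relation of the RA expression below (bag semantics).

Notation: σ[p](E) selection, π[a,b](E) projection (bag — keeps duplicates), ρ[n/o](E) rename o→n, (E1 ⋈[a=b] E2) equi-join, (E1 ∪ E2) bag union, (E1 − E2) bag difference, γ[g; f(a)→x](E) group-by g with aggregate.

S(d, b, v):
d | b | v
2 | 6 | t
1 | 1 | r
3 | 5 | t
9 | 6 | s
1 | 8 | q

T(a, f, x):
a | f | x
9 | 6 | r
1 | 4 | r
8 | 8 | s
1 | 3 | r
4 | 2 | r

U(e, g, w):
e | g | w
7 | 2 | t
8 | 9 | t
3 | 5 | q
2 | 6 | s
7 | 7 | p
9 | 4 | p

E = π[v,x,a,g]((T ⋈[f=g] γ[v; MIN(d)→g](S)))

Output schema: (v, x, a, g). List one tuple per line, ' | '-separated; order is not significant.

Subexpression sizes:
  T → 5
  S → 5
  γ[v; MIN(d)→g](S) → 4
  (T ⋈[f=g] γ[v; MIN(d)→g](S)) → 1
  π[v,x,a,g]((T ⋈[f=g] γ[v; MIN(d)→g](S))) → 1

== RESULT ==
v | x | a | g
t | r | 4 | 2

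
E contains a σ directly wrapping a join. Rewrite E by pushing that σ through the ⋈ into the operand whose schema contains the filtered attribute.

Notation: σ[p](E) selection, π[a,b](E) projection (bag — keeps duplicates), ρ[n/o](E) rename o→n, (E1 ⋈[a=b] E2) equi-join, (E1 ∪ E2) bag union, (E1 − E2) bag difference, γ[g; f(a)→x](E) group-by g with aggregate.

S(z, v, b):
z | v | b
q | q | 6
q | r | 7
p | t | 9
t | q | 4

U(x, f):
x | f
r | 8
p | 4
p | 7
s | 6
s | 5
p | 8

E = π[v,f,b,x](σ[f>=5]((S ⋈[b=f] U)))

σ filters on f, owned by the right side.
E' = π[v,f,b,x]((S ⋈[b=f] σ[f>=5](U)))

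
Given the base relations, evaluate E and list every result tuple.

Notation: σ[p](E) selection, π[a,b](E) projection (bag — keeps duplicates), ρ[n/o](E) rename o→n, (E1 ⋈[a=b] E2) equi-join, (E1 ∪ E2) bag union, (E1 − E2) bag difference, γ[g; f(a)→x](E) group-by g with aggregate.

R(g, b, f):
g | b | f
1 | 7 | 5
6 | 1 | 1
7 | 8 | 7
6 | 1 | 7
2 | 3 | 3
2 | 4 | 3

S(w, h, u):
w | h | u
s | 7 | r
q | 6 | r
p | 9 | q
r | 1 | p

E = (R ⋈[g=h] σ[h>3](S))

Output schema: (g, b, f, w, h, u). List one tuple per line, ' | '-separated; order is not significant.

Subexpression sizes:
  R → 6
  S → 4
  σ[h>3](S) → 3
  (R ⋈[g=h] σ[h>3](S)) → 3

== RESULT ==
g | b | f | w | h | u
6 | 1 | 1 | q | 6 | r
6 | 1 | 7 | q | 6 | r
7 | 8 | 7 | s | 7 | r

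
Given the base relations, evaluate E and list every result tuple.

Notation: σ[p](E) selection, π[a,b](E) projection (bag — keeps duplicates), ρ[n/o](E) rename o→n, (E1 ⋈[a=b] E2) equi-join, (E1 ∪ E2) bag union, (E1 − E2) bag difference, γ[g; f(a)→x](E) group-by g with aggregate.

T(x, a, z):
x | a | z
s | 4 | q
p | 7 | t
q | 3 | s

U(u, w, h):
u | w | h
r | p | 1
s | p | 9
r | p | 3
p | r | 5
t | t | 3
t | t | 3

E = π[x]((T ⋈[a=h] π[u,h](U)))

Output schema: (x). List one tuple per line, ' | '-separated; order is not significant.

Stepwise |·|:
  T → 3
  U → 6
  π[u,h](U) → 6
  (T ⋈[a=h] π[u,h](U)) → 3
  π[x]((T ⋈[a=h] π[u,h](U))) → 3

== RESULT ==
x
q
q
q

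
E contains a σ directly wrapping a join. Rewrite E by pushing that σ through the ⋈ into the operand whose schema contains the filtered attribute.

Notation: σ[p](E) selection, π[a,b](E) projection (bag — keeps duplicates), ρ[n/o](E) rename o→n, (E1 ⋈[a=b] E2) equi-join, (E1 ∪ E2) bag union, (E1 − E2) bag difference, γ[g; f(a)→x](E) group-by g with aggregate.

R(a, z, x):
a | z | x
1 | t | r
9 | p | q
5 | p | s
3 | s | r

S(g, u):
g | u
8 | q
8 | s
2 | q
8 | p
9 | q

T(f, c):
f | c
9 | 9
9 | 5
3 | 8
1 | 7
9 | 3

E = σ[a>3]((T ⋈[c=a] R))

σ filters on a, owned by the right side.
E' = (T ⋈[c=a] σ[a>3](R))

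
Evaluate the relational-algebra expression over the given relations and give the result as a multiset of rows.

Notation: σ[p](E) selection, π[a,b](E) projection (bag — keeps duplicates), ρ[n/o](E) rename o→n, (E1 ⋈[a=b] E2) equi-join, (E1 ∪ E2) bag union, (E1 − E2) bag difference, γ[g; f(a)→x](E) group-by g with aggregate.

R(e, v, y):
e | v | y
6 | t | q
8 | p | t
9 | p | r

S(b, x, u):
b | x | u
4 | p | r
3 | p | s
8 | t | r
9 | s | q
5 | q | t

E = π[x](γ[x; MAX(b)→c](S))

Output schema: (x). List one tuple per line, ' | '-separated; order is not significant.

Subexpression sizes:
  S → 5
  γ[x; MAX(b)→c](S) → 4
  π[x](γ[x; MAX(b)→c](S)) → 4

== RESULT ==
x
p
q
s
t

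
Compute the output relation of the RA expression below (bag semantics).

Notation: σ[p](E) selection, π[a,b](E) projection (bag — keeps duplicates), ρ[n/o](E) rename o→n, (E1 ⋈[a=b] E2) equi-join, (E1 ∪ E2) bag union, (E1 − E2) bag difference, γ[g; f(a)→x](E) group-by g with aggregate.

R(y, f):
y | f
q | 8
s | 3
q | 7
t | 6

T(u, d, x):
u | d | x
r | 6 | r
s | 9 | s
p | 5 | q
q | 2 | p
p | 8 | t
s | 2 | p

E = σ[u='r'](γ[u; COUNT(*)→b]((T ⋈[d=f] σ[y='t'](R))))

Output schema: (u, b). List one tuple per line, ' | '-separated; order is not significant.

Row counts bottom-up:
  T → 6
  R → 4
  σ[y='t'](R) → 1
  (T ⋈[d=f] σ[y='t'](R)) → 1
  γ[u; COUNT(*)→b]((T ⋈[d=f] σ[y='t'](R))) → 1
  σ[u='r'](γ[u; COUNT(*)→b]((T ⋈[d=f] σ[y='t'](R)))) → 1

== RESULT ==
u | b
r | 1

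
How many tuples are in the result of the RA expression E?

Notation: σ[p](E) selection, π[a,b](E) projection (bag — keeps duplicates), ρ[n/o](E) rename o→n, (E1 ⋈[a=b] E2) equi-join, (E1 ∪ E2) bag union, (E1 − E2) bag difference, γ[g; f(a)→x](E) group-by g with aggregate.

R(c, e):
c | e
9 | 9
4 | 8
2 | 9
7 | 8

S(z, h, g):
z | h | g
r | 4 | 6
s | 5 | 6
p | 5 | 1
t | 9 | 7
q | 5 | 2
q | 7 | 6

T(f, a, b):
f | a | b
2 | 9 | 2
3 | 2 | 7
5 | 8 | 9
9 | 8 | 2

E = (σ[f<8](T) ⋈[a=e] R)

Row counts bottom-up:
  T → 4
  σ[f<8](T) → 3
  R → 4
  (σ[f<8](T) ⋈[a=e] R) → 4

|E| = 4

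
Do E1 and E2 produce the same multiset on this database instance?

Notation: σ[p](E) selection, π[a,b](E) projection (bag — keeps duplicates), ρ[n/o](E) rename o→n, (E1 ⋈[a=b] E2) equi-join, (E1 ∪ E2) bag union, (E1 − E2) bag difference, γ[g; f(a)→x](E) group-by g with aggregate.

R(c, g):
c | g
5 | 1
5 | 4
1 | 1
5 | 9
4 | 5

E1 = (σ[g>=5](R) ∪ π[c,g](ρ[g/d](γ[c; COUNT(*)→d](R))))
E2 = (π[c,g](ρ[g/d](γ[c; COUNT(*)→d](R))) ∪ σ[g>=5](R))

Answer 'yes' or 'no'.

E1 row counts bottom-up:
  R → 5
  σ[g>=5](R) → 2
  R → 5
  γ[c; COUNT(*)→d](R) → 3
  ρ[g/d](γ[c; COUNT(*)→d](R)) → 3
  π[c,g](ρ[g/d](γ[c; COUNT(*)→d](R))) → 3
  (σ[g>=5](R) ∪ π[c,g](ρ[g/d](γ[c; COUNT(*)→d](R)))) → 5
E2 row counts bottom-up:
  R → 5
  γ[c; COUNT(*)→d](R) → 3
  ρ[g/d](γ[c; COUNT(*)→d](R)) → 3
  π[c,g](ρ[g/d](γ[c; COUNT(*)→d](R))) → 3
  R → 5
  σ[g>=5](R) → 2
  (π[c,g](ρ[g/d](γ[c; COUNT(*)→d](R))) ∪ σ[g>=5](R)) → 5

E1 and E2 produce the same multiset:
c | g
1 | 1
4 | 1
4 | 5
5 | 3
5 | 9

yes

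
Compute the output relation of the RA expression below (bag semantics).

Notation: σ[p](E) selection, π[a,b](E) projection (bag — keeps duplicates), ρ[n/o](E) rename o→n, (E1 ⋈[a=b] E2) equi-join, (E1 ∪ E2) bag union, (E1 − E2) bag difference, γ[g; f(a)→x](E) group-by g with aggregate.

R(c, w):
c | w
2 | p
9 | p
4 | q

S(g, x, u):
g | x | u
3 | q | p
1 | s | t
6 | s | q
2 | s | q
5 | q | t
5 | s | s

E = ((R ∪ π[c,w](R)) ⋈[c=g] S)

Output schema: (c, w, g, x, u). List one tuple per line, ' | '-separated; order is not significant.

Per-node cardinality:
  R → 3
  R → 3
  π[c,w](R) → 3
  (R ∪ π[c,w](R)) → 6
  S → 6
  ((R ∪ π[c,w](R)) ⋈[c=g] S) → 2

== RESULT ==
c | w | g | x | u
2 | p | 2 | s | q
2 | p | 2 | s | q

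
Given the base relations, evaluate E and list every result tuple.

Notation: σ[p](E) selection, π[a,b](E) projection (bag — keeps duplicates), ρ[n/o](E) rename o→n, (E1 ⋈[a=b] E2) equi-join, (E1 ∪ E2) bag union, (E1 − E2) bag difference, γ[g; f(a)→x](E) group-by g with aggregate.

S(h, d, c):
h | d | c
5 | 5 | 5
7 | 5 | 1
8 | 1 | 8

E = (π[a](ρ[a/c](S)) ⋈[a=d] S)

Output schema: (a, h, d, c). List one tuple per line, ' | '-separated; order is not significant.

Row counts bottom-up:
  S → 3
  ρ[a/c](S) → 3
  π[a](ρ[a/c](S)) → 3
  S → 3
  (π[a](ρ[a/c](S)) ⋈[a=d] S) → 3

== RESULT ==
a | h | d | c
1 | 8 | 1 | 8
5 | 5 | 5 | 5
5 | 7 | 5 | 1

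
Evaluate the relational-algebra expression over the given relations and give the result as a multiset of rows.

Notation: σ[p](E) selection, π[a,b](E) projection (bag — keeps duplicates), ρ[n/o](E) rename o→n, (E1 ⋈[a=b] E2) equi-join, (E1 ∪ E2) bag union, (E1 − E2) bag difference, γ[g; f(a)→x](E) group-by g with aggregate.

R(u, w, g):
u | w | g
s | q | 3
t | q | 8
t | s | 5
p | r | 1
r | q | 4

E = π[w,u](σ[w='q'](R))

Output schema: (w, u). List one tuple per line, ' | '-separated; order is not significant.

Row counts bottom-up:
  R → 5
  σ[w='q'](R) → 3
  π[w,u](σ[w='q'](R)) → 3

== RESULT ==
w | u
q | r
q | s
q | t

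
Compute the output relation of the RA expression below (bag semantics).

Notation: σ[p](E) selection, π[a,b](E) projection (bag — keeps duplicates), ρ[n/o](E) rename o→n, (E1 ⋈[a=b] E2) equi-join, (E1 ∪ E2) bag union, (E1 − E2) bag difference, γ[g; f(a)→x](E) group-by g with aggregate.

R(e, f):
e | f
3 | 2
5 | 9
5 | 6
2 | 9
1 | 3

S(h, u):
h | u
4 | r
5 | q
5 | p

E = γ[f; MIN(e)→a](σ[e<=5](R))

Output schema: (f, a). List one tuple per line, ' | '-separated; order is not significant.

Subexpression sizes:
  R → 5
  σ[e<=5](R) → 5
  γ[f; MIN(e)→a](σ[e<=5](R)) → 4

== RESULT ==
f | a
2 | 3
3 | 1
6 | 5
9 | 2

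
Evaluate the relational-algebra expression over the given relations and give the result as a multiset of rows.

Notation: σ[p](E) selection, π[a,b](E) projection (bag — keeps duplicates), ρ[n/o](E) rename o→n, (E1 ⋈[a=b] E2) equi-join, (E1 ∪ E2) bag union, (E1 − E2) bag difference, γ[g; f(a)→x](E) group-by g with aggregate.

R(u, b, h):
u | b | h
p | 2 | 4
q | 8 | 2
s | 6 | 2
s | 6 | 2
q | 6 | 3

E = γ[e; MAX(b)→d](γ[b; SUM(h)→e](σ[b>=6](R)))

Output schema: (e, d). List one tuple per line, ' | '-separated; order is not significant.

Row counts bottom-up:
  R → 5
  σ[b>=6](R) → 4
  γ[b; SUM(h)→e](σ[b>=6](R)) → 2
  γ[e; MAX(b)→d](γ[b; SUM(h)→e](σ[b>=6](R))) → 2

== RESULT ==
e | d
2 | 8
7 | 6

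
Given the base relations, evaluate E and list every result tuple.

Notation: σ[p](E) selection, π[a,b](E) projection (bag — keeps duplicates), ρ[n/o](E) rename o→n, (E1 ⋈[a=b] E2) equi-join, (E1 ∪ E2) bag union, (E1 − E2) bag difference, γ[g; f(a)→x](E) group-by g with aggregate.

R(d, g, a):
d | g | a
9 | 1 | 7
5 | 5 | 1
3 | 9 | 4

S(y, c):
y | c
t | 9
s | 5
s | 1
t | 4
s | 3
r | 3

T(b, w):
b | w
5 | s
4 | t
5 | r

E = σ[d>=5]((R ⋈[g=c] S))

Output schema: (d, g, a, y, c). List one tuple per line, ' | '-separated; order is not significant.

Row counts bottom-up:
  R → 3
  S → 6
  (R ⋈[g=c] S) → 3
  σ[d>=5]((R ⋈[g=c] S)) → 2

== RESULT ==
d | g | a | y | c
5 | 5 | 1 | s | 5
9 | 1 | 7 | s | 1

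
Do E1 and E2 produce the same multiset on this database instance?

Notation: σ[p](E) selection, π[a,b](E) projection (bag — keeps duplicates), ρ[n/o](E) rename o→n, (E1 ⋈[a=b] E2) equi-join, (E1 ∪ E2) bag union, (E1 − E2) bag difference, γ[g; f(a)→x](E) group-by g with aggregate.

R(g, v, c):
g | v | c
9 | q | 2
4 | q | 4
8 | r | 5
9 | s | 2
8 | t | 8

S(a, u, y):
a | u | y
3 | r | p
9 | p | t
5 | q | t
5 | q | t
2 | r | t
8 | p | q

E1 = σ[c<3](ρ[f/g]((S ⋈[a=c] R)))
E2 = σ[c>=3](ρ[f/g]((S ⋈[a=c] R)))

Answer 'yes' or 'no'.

E1 per-node cardinality:
  S → 6
  R → 5
  (S ⋈[a=c] R) → 5
  ρ[f/g]((S ⋈[a=c] R)) → 5
  σ[c<3](ρ[f/g]((S ⋈[a=c] R))) → 2
E2 per-node cardinality:
  S → 6
  R → 5
  (S ⋈[a=c] R) → 5
  ρ[f/g]((S ⋈[a=c] R)) → 5
  σ[c>=3](ρ[f/g]((S ⋈[a=c] R))) → 3

E1 result:
a | u | y | f | v | c
2 | r | t | 9 | q | 2
2 | r | t | 9 | s | 2
E2 result:
a | u | y | f | v | c
5 | q | t | 8 | r | 5
5 | q | t | 8 | r | 5
8 | p | q | 8 | t | 8
Witness: (5, 'q', 't', 8, 'r', 5) appears 0× in E1 but 2× in E2.

no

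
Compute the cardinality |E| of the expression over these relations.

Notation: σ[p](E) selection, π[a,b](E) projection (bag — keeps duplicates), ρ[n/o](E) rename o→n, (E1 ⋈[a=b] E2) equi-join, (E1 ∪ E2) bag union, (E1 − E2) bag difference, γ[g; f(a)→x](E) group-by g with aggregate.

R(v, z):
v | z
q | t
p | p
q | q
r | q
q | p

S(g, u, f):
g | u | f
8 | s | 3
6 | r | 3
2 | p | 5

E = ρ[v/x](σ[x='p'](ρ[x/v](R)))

Subexpression sizes:
  R → 5
  ρ[x/v](R) → 5
  σ[x='p'](ρ[x/v](R)) → 1
  ρ[v/x](σ[x='p'](ρ[x/v](R))) → 1

|E| = 1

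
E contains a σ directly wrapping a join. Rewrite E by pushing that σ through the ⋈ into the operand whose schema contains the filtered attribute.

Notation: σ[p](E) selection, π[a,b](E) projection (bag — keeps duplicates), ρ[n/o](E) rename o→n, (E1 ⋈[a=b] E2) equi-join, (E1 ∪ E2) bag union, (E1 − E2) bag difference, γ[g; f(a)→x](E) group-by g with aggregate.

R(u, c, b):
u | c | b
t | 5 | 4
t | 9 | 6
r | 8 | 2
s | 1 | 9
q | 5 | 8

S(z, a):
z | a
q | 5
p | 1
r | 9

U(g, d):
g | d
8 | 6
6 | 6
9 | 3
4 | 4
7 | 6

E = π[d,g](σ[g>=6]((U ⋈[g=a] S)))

σ filters on g, owned by the left side.
E' = π[d,g]((σ[g>=6](U) ⋈[g=a] S))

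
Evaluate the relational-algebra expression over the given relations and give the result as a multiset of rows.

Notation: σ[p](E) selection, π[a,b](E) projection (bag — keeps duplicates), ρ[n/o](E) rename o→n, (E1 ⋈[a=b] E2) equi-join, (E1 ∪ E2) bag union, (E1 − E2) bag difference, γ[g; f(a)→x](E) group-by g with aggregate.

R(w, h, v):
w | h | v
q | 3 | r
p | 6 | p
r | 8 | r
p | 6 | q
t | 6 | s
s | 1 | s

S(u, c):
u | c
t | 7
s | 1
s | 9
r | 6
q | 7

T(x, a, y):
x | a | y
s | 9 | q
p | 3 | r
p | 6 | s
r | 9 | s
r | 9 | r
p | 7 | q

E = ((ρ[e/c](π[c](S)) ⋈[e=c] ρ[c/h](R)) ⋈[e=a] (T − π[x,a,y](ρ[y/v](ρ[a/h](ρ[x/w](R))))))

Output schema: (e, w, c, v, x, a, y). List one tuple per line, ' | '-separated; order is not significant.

Per-node cardinality:
  S → 5
  π[c](S) → 5
  ρ[e/c](π[c](S)) → 5
  R → 6
  ρ[c/h](R) → 6
  (ρ[e/c](π[c](S)) ⋈[e=c] ρ[c/h](R)) → 4
  T → 6
  R → 6
  ρ[x/w](R) → 6
  ρ[a/h](ρ[x/w](R)) → 6
  ρ[y/v](ρ[a/h](ρ[x/w](R))) → 6
  π[x,a,y](ρ[y/v](ρ[a/h](ρ[x/w](R)))) → 6
  (T − π[x,a,y](ρ[y/v](ρ[a/h](ρ[x/w](R))))) → 6
  ((ρ[e/c](π[c](S)) ⋈[e=c] ρ[c/h](R)) ⋈[e=a] (T − π[x,a,y](ρ[y/v](ρ[a/h](ρ[x/w](R)))))) → 3

== RESULT ==
e | w | c | v | x | a | y
6 | p | 6 | p | p | 6 | s
6 | p | 6 | q | p | 6 | s
6 | t | 6 | s | p | 6 | s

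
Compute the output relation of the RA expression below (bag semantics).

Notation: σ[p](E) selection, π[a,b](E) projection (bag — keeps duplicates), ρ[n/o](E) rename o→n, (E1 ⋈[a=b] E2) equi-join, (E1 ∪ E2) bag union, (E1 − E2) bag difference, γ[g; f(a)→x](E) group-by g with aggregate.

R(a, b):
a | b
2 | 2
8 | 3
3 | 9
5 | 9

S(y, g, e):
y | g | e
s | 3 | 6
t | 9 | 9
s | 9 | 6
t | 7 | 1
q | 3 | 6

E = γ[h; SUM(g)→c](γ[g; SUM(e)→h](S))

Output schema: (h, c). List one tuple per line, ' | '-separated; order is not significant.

Stepwise |·|:
  S → 5
  γ[g; SUM(e)→h](S) → 3
  γ[h; SUM(g)→c](γ[g; SUM(e)→h](S)) → 3

== RESULT ==
h | c
1 | 7
12 | 3
15 | 9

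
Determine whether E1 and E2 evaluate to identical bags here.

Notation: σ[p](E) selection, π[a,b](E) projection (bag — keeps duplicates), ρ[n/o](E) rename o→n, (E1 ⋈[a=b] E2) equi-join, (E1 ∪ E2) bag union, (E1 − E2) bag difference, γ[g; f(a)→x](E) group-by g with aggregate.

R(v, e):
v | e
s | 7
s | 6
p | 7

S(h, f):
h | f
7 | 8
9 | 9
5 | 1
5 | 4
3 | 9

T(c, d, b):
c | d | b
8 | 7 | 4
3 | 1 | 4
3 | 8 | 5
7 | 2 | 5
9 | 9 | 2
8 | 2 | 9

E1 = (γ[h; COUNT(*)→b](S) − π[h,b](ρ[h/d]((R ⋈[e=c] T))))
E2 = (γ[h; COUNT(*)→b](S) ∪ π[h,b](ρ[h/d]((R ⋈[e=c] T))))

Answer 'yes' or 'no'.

E1 stepwise |·|:
  S → 5
  γ[h; COUNT(*)→b](S) → 4
  R → 3
  T → 6
  (R ⋈[e=c] T) → 2
  ρ[h/d]((R ⋈[e=c] T)) → 2
  π[h,b](ρ[h/d]((R ⋈[e=c] T))) → 2
  (γ[h; COUNT(*)→b](S) − π[h,b](ρ[h/d]((R ⋈[e=c] T)))) → 4
E2 stepwise |·|:
  S → 5
  γ[h; COUNT(*)→b](S) → 4
  R → 3
  T → 6
  (R ⋈[e=c] T) → 2
  ρ[h/d]((R ⋈[e=c] T)) → 2
  π[h,b](ρ[h/d]((R ⋈[e=c] T))) → 2
  (γ[h; COUNT(*)→b](S) ∪ π[h,b](ρ[h/d]((R ⋈[e=c] T)))) → 6

E1 result:
h | b
3 | 1
5 | 2
7 | 1
9 | 1
E2 result:
h | b
2 | 5
2 | 5
3 | 1
5 | 2
7 | 1
9 | 1
Witness: (2, 5) appears 0× in E1 but 2× in E2.

no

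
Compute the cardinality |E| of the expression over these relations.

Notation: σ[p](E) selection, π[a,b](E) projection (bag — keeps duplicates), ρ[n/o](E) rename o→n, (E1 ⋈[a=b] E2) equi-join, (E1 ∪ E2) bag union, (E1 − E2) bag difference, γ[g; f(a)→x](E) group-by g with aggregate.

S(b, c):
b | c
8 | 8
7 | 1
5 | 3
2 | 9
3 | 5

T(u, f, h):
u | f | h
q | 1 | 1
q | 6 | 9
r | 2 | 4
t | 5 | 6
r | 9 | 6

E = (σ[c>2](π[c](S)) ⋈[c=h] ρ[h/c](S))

Subexpression sizes:
  S → 5
  π[c](S) → 5
  σ[c>2](π[c](S)) → 4
  S → 5
  ρ[h/c](S) → 5
  (σ[c>2](π[c](S)) ⋈[c=h] ρ[h/c](S)) → 4

|E| = 4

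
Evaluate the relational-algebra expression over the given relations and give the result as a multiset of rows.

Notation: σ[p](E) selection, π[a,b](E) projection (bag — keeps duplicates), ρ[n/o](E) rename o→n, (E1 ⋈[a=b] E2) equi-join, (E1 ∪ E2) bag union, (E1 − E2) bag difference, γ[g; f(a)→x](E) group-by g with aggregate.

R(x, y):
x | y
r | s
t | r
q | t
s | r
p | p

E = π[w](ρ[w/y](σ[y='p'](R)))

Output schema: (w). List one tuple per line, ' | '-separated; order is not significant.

Per-node cardinality:
  R → 5
  σ[y='p'](R) → 1
  ρ[w/y](σ[y='p'](R)) → 1
  π[w](ρ[w/y](σ[y='p'](R))) → 1

== RESULT ==
w
p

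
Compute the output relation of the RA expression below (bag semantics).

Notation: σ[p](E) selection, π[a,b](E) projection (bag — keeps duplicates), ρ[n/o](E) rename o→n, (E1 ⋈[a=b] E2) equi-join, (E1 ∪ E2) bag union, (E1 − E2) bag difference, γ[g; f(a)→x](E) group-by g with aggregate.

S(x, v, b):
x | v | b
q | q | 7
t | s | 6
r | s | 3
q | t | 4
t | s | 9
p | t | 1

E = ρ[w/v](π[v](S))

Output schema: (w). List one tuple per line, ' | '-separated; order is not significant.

Per-node cardinality:
  S → 6
  π[v](S) → 6
  ρ[w/v](π[v](S)) → 6

== RESULT ==
w
q
s
s
s
t
t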